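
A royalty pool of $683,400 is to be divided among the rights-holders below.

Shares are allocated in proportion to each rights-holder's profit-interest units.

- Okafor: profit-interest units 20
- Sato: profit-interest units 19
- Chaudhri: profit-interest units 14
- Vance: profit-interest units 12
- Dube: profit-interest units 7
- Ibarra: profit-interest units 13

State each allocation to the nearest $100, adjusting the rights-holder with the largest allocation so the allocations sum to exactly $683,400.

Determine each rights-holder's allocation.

Total profit-interest units = 85.
Unrounded shares: Okafor 20/85 × $683,400 = 160,800.00; Sato 19/85 × $683,400 = 152,760.00; Chaudhri 14/85 × $683,400 = 112,560.00; Vance 12/85 × $683,400 = 96,480.00; Dube 7/85 × $683,400 = 56,280.00; Ibarra 13/85 × $683,400 = 104,520.00.
After rounding ($100): Okafor $160,800; Sato $152,800; Chaudhri $112,600; Vance $96,500; Dube $56,300; Ibarra $104,500. Sum = $683,500.
Difference $683,400 − $683,500 = −$100 applied to largest allocation (Okafor): Okafor becomes $160,700.

Okafor: $160,700 | Sato: $152,800 | Chaudhri: $112,600 | Vance: $96,500 | Dube: $56,300 | Ibarra: $104,500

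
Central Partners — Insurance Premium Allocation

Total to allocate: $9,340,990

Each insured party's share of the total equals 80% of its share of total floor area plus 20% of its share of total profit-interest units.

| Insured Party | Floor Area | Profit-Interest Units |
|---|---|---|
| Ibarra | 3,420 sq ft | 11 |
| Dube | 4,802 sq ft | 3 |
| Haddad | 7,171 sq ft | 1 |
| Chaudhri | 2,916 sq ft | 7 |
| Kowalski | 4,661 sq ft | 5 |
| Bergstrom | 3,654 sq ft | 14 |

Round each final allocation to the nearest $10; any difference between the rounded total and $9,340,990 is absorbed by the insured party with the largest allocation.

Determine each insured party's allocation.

Totals — floor area 26,624, profit-interest units 41.
Combined weights (80% floor area + 20% profit-interest units): Ibarra 0.1564; Dube 0.1589; Haddad 0.2204; Chaudhri 0.1218; Kowalski 0.1644; Bergstrom 0.1781.
Unrounded shares: Ibarra 1,461,145.30; Dube 1,484,516.95; Haddad 2,058,313.38; Chaudhri 1,137,419.97; Kowalski 1,536,072.85; Bergstrom 1,663,521.55.
At nearest $10: Ibarra $1,461,150; Dube $1,484,520; Haddad $2,058,310; Chaudhri $1,137,420; Kowalski $1,536,070; Bergstrom $1,663,520. Sum = $9,340,990.
No rounding difference to absorb.

Ibarra: $1,461,150 | Dube: $1,484,520 | Haddad: $2,058,310 | Chaudhri: $1,137,420 | Kowalski: $1,536,070 | Bergstrom: $1,663,520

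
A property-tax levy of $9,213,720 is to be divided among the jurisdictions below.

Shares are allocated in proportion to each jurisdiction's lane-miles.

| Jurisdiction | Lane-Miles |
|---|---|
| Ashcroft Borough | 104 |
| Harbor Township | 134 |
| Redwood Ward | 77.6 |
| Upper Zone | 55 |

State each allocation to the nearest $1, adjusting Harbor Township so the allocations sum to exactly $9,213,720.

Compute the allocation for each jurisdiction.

Ashcroft Borough: $2,585,609 | Harbor Township: $3,331,459 | Redwood Ward: $1,929,262 | Upper Zone: $1,367,390

Combined lane-miles = 370.6.
Raw shares: Ashcroft Borough 104/370.6 × $9,213,720 = 2,585,609.498; Harbor Township 134/370.6 × $9,213,720 = 3,331,458.39; Redwood Ward 77.6/370.6 × $9,213,720 = 1,929,262.47; Upper Zone 55/370.6 × $9,213,720 = 1,367,389.64.
At nearest $1: Ashcroft Borough $2,585,609; Harbor Township $3,331,458; Redwood Ward $1,929,262; Upper Zone $1,367,390. Sum = $9,213,719.
Difference $9,213,720 − $9,213,719 = +$1 applied to Harbor Township: Harbor Township becomes $3,331,459.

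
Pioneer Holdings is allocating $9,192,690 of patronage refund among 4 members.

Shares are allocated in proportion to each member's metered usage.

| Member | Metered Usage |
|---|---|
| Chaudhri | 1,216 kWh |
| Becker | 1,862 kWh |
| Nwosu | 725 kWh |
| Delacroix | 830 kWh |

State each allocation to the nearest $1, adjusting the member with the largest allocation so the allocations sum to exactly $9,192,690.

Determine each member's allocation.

Chaudhri: $2,412,759 | Becker: $3,694,536 | Nwosu: $1,438,528 | Delacroix: $1,646,867

Combined metered usage = 4,633.
Unrounded shares: Chaudhri 1,216/4,633 × $9,192,690 = 2,412,758.70; Becker 1,862/4,633 × $9,192,690 = 3,694,536.75; Nwosu 725/4,633 × $9,192,690 = 1,438,528.01; Delacroix 830/4,633 × $9,192,690 = 1,646,866.54.
At nearest $1: Chaudhri $2,412,759; Becker $3,694,537; Nwosu $1,438,528; Delacroix $1,646,867. Sum = $9,192,691.
Difference $9,192,690 − $9,192,691 = −$1 applied to largest allocation (Becker): Becker becomes $3,694,536.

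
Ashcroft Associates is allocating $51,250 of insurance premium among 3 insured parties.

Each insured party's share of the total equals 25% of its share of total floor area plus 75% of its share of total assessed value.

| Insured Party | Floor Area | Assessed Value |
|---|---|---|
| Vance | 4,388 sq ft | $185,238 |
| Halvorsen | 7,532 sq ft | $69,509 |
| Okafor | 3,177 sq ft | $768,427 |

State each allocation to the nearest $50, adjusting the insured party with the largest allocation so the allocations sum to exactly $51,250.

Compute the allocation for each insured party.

Totals — floor area 15,097, assessed value 1,023,174.
Blended shares (25% floor area + 75% assessed value): Vance 0.2084; Halvorsen 0.1757; Okafor 0.6159.
Pro-rata amounts: Vance 10,682.82; Halvorsen 9,003.49; Okafor 31,563.69.
Rounded to nearest $50: Vance $10,700; Halvorsen $9,000; Okafor $31,550. Sum = $51,250.
Sum already equals the total — no adjustment.

Vance: $10,700; Halvorsen: $9,000; Okafor: $31,550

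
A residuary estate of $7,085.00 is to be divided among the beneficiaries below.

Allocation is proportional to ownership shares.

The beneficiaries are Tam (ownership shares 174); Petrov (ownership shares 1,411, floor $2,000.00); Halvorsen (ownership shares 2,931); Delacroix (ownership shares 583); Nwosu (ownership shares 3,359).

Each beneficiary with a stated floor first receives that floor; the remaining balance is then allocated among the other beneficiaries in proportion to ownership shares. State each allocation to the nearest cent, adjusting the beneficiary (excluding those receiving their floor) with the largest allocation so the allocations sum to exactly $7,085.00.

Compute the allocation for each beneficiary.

Minimums first: Petrov $2,000.00. Balance $5,085.00.
Balance split over remaining ownership shares 7,047: Tam 125.5556 → $125.56; Halvorsen 2,114.9617 → $2,114.96; Delacroix 420.6833 → $420.68; Nwosu 2,423.7995 → $2,423.80.

Tam: $125.56 | Petrov: $2,000.00 | Halvorsen: $2,114.96 | Delacroix: $420.68 | Nwosu: $2,423.80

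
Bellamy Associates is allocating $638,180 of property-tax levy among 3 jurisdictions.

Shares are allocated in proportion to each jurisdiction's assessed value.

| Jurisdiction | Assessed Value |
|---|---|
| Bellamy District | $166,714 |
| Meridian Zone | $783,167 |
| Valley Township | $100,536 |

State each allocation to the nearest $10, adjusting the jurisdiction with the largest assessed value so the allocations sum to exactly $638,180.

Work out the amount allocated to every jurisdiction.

Sum of assessed value: 166,714 + 783,167 + 100,536 = 1,050,417.
Raw shares: Bellamy District 101,286.96; Meridian Zone 475,812.48; Valley Township 61,080.57.
After rounding ($10): Bellamy District $101,290; Meridian Zone $475,810; Valley Township $61,080. Sum = $638,180.
No rounding difference to absorb.

Bellamy District: $101,290 · Meridian Zone: $475,810 · Valley Township: $61,080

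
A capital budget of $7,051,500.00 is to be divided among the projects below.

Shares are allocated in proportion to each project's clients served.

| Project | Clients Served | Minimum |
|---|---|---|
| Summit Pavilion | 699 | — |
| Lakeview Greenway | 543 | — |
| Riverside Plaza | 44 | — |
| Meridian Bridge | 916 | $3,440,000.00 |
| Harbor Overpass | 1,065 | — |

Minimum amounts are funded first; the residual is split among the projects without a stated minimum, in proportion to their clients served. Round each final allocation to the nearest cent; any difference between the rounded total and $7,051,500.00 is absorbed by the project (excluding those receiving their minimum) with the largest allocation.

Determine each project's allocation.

Summit Pavilion: $1,073,772.22 | Lakeview Greenway: $834,132.07 | Riverside Plaza: $67,590.81 | Meridian Bridge: $3,440,000.00 | Harbor Overpass: $1,636,004.90

Minimums first: Meridian Bridge $3,440,000.00. Balance $3,611,500.00.
Balance split over remaining clients served 2,351: Summit Pavilion 1,073,772.2246 → $1,073,772.22; Lakeview Greenway 834,132.0715 → $834,132.07; Riverside Plaza 67,590.8124 → $67,590.81; Harbor Overpass 1,636,004.8915 → $1,636,004.89.
Rounding difference +$0.01 applied to Harbor Overpass → $1,636,004.90.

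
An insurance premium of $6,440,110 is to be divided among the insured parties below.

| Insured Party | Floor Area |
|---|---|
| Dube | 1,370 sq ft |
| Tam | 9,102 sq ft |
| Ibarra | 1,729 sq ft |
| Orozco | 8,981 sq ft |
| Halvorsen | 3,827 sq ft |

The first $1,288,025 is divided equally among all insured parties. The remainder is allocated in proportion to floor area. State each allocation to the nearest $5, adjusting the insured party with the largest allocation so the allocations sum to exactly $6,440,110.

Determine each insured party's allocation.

First tranche $1,288,025 split equally: $257,605 each.
Remainder $5,152,085 by floor area (total 25,009): Dube 282,232.65 → $282,235; Tam 1,875,096.07 → $1,875,095; Ibarra 356,189.97 → $356,190; Orozco 1,850,168.95 → $1,850,170; Halvorsen 788,397.35 → $788,395.
Totals: Dube $257,605 + $282,235 = $539,840; Tam $257,605 + $1,875,095 = $2,132,700; Ibarra $257,605 + $356,190 = $613,795; Orozco $257,605 + $1,850,170 = $2,107,775; Halvorsen $257,605 + $788,395 = $1,046,000.

Dube: $539,840; Tam: $2,132,700; Ibarra: $613,795; Orozco: $2,107,775; Halvorsen: $1,046,000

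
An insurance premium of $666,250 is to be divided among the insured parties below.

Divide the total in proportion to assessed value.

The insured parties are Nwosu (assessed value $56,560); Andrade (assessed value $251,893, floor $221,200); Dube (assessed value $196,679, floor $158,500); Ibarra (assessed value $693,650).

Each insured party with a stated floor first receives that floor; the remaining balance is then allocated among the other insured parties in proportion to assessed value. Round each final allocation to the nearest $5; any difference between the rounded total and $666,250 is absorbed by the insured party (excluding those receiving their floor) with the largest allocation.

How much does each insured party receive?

Fund the minimums — Andrade $221,200; Dube $158,500. Remaining pool $286,550.
Remaining pool split over remaining assessed value 750,210: Nwosu 21,603.64 → $21,605; Ibarra 264,946.36 → $264,945.

Nwosu: $21,605 | Andrade: $221,200 | Dube: $158,500 | Ibarra: $264,945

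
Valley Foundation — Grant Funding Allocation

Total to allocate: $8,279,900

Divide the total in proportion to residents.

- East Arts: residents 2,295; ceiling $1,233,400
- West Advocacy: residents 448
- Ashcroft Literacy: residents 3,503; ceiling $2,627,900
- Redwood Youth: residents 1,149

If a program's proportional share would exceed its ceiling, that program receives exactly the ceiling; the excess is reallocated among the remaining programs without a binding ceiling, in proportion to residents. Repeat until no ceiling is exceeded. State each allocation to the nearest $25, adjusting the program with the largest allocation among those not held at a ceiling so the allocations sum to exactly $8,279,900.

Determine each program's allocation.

East Arts: $1,233,400 · West Advocacy: $1,239,525 · Ashcroft Literacy: $2,627,900 · Redwood Youth: $3,179,075

Total residents = 7,395.
Unconstrained shares: East Arts 2,569,624.14; West Advocacy 501,608.55; Ashcroft Literacy 3,922,175.75; Redwood Youth 1,286,491.56.
Cap binds for East Arts ($1,233,400), Ashcroft Literacy ($2,627,900); balance $4,418,600 reallocated over remaining residents 1,597.
Shares after redistribution: West Advocacy 1,239,532.12 → $1,239,525; Redwood Youth 3,179,067.88 → $3,179,075.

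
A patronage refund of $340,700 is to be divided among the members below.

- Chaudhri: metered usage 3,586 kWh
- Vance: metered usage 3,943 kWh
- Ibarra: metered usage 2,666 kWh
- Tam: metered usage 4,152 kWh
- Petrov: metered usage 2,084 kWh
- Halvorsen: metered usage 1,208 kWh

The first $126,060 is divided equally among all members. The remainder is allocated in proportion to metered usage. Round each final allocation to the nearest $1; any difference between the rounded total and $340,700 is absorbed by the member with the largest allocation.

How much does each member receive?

Chaudhri: $64,646 · Vance: $68,990 · Ibarra: $53,451 · Tam: $71,534 · Petrov: $46,369 · Halvorsen: $35,710

First tranche $126,060 split equally: $21,010 each.
Remainder $214,640 by metered usage (total 17,639): Chaudhri 43,636.21 → $43,636; Vance 47,980.36 → $47,980; Ibarra 32,441.20 → $32,441; Tam 50,523.57 → $50,524; Petrov 25,359.13 → $25,359; Halvorsen 14,699.54 → $14,700.
Totals: Chaudhri $21,010 + $43,636 = $64,646; Vance $21,010 + $47,980 = $68,990; Ibarra $21,010 + $32,441 = $53,451; Tam $21,010 + $50,524 = $71,534; Petrov $21,010 + $25,359 = $46,369; Halvorsen $21,010 + $14,700 = $35,710.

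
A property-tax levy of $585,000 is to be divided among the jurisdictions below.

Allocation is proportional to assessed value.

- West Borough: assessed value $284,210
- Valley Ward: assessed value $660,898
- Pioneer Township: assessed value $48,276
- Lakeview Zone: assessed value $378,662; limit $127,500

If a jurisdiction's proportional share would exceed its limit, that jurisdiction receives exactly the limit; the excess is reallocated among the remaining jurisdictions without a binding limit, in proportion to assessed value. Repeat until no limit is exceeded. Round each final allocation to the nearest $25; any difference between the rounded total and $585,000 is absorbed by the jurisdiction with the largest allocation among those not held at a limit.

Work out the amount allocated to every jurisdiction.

West Borough: $130,900 · Valley Ward: $304,375 · Pioneer Township: $22,225 · Lakeview Zone: $127,500

Combined assessed value = 1,372,046.
Proportional shares (ignoring caps): West Borough 121,178.77; Valley Ward 281,787.44; Pioneer Township 20,583.46; Lakeview Zone 161,450.32.
Capped: Lakeview Zone ($127,500); balance $457,500 reallocated over remaining assessed value 993,384.
Shares after redistribution: West Borough 130,892.06 → $130,900; Valley Ward 304,374.58 → $304,375; Pioneer Township 22,233.37 → $22,225.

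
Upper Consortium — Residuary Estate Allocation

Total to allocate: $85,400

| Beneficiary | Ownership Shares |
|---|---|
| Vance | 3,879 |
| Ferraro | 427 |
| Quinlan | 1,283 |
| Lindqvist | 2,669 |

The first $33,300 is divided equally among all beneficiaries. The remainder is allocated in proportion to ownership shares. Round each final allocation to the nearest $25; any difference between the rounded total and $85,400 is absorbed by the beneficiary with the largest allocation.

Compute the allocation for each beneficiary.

$33,300 shared equally gives $8,325 per beneficiary.
Remainder $52,100 by ownership shares (total 8,258): Vance 24,472.74 → $24,475; Ferraro 2,693.96 → $2,700; Quinlan 8,094.49 → $8,100; Lindqvist 16,838.81 → $16,850.
Rounding difference −$25 on remainder applied to Vance.
Totals: Vance $8,325 + $24,450 = $32,775; Ferraro $8,325 + $2,700 = $11,025; Quinlan $8,325 + $8,100 = $16,425; Lindqvist $8,325 + $16,850 = $25,175.

Vance: $32,775 · Ferraro: $11,025 · Quinlan: $16,425 · Lindqvist: $25,175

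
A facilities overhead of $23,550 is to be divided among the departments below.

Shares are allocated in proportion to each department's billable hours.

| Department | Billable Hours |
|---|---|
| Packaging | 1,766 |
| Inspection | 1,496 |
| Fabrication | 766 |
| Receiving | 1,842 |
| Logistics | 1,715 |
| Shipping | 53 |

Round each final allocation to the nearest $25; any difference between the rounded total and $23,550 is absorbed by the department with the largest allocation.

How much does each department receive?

Billable hours total: 7,638.
Proportional shares: Packaging 1,766/7,638 × $23,550 = 5,445.05; Inspection 1,496/7,638 × $23,550 = 4,612.57; Fabrication 766/7,638 × $23,550 = 2,361.78; Receiving 1,842/7,638 × $23,550 = 5,679.38; Logistics 1,715/7,638 × $23,550 = 5,287.80; Shipping 53/7,638 × $23,550 = 163.41.
At nearest $25: Packaging $5,450; Inspection $4,625; Fabrication $2,350; Receiving $5,675; Logistics $5,300; Shipping $175. Sum = $23,575.
Difference $23,550 − $23,575 = −$25 applied to largest allocation (Receiving): Receiving becomes $5,650.

Packaging: $5,450; Inspection: $4,625; Fabrication: $2,350; Receiving: $5,650; Logistics: $5,300; Shipping: $175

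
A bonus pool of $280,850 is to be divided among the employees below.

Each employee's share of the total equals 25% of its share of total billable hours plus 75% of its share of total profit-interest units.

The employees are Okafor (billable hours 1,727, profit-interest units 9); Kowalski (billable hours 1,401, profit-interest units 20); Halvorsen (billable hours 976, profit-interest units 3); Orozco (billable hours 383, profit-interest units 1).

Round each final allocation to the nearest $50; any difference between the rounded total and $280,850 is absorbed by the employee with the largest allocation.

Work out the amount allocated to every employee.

Totals — billable hours 4,487, profit-interest units 33.
Blended shares (25% billable hours + 75% profit-interest units): Okafor 0.3008; Kowalski 0.5326; Halvorsen 0.1226; Orozco 0.0441.
Unrounded shares: Okafor 84,470.66; Kowalski 149,581.92; Halvorsen 34,421.30; Orozco 12,376.13.
Rounded to nearest $50: Okafor $84,450; Kowalski $149,600; Halvorsen $34,400; Orozco $12,400. Sum = $280,850.
No rounding difference to absorb.

Okafor: $84,450 · Kowalski: $149,600 · Halvorsen: $34,400 · Orozco: $12,400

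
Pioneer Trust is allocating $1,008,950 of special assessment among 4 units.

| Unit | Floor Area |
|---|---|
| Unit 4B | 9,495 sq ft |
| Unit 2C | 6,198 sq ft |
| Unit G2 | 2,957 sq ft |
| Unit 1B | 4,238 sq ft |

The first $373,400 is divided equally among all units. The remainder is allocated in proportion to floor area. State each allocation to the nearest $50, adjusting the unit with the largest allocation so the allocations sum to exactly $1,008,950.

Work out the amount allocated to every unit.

$373,400 shared equally gives $93,350 per unit.
Remainder $635,550 by floor area (total 22,888): Unit 4B 263,655.51 → $263,650; Unit 2C 172,104.99 → $172,100; Unit G2 82,109.46 → $82,100; Unit 1B 117,680.05 → $117,700.
Totals: Unit 4B $93,350 + $263,650 = $357,000; Unit 2C $93,350 + $172,100 = $265,450; Unit G2 $93,350 + $82,100 = $175,450; Unit 1B $93,350 + $117,700 = $211,050.

Unit 4B: $357,000 | Unit 2C: $265,450 | Unit G2: $175,450 | Unit 1B: $211,050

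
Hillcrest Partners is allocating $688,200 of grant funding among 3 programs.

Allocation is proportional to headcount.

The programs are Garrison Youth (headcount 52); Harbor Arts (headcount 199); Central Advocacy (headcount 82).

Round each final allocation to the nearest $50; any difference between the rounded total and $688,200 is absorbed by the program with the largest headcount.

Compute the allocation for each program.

Garrison Youth: $107,450 · Harbor Arts: $411,300 · Central Advocacy: $169,450

Combined headcount = 333.
Pro-rata amounts: Garrison Youth 52/333 × $688,200 = 107,466.67; Harbor Arts 199/333 × $688,200 = 411,266.67; Central Advocacy 82/333 × $688,200 = 169,466.67.
Rounded to nearest $50: Garrison Youth $107,450; Harbor Arts $411,250; Central Advocacy $169,450. Sum = $688,150.
Difference $688,200 − $688,150 = +$50 applied to largest headcount (Harbor Arts): Harbor Arts becomes $411,300.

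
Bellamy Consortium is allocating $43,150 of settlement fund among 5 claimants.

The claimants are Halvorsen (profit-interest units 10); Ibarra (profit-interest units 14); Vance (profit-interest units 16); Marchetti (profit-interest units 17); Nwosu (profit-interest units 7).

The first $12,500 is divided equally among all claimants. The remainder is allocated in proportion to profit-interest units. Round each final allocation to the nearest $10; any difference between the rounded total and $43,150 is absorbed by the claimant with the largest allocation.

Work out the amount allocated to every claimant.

First tranche $12,500 split equally: $2,500 each.
Remainder $30,650 by profit-interest units (total 64): Halvorsen 4,789.06 → $4,790; Ibarra 6,704.69 → $6,700; Vance 7,662.50 → $7,660; Marchetti 8,141.41 → $8,140; Nwosu 3,352.34 → $3,350.
Rounding difference +$10 on remainder applied to Marchetti.
Totals: Halvorsen $2,500 + $4,790 = $7,290; Ibarra $2,500 + $6,700 = $9,200; Vance $2,500 + $7,660 = $10,160; Marchetti $2,500 + $8,150 = $10,650; Nwosu $2,500 + $3,350 = $5,850.

Halvorsen: $7,290 · Ibarra: $9,200 · Vance: $10,160 · Marchetti: $10,650 · Nwosu: $5,850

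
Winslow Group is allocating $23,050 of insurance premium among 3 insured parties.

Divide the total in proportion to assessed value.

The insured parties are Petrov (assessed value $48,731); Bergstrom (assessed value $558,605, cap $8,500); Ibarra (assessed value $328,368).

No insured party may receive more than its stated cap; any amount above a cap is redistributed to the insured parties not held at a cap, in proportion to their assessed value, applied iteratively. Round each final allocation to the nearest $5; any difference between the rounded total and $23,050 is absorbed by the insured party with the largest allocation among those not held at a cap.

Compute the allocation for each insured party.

Petrov: $1,880; Bergstrom: $8,500; Ibarra: $12,670

Total assessed value = 935,704.
Unconstrained shares: Petrov 1,200.43; Bergstrom 13,760.60; Ibarra 8,088.97.
Held at cap: Bergstrom ($8,500); residual $14,550 reallocated over remaining assessed value 377,099.
Redistributed shares: Petrov 1,880.24 → $1,880; Ibarra 12,669.76 → $12,670.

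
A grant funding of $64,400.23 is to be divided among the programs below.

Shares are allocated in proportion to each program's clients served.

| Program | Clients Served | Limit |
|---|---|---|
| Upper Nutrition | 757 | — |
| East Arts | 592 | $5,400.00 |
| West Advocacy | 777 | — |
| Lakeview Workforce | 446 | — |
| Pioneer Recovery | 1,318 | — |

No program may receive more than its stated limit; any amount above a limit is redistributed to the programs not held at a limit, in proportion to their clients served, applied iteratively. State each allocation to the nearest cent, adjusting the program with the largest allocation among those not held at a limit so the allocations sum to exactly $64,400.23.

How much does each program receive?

Upper Nutrition: $13,542.50 | East Arts: $5,400.00 | West Advocacy: $13,900.30 | Lakeview Workforce: $7,978.81 | Pioneer Recovery: $23,578.62

Sum of clients served: 3,890.
Pro-rata shares before constraints: Upper Nutrition 12,532.3841; East Arts 9,800.7548; West Advocacy 12,863.4907; Lakeview Workforce 7,383.6768; Pioneer Recovery 21,819.9237.
Cap binds for East Arts ($5,400.00); residual $59,000.23 reallocated over remaining clients served 3,298.
Redistributed shares: Upper Nutrition 13,542.5028 → $13,542.50; West Advocacy 13,900.2968 → $13,900.30; Lakeview Workforce 7,978.8061 → $7,978.81; Pioneer Recovery 23,578.6244 → $23,578.62.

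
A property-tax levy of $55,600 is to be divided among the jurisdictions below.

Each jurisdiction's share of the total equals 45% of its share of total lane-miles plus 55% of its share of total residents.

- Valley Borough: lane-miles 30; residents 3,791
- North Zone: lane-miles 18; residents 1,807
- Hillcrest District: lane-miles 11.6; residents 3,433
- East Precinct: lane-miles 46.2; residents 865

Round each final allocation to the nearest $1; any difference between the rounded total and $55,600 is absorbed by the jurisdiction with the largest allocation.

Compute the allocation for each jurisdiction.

Lane-miles total 105.8; residents total 9,896.
Combined weights (45% lane-miles + 55% residents): Valley Borough 0.3383; North Zone 0.1770; Hillcrest District 0.2401; East Precinct 0.2446.
Raw shares: Valley Borough 18,809.23; North Zone 9,840.59; Hillcrest District 13,351.66; East Precinct 13,598.53.
After rounding ($1): Valley Borough $18,809; North Zone $9,841; Hillcrest District $13,352; East Precinct $13,599. Sum = $55,601.
Difference $55,600 − $55,601 = −$1 applied to largest allocation (Valley Borough): Valley Borough becomes $18,808.

Valley Borough: $18,808 · North Zone: $9,841 · Hillcrest District: $13,352 · East Precinct: $13,599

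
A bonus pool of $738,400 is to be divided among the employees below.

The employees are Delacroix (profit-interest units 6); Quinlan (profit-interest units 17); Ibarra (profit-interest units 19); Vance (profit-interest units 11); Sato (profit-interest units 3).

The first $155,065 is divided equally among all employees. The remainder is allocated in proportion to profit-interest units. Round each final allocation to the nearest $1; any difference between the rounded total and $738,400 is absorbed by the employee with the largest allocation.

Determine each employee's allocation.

Delacroix: $93,513 · Quinlan: $208,097 · Ibarra: $228,930 · Vance: $145,597 · Sato: $62,263

First tranche $155,065 split equally: $31,013 each.
Remainder $583,335 by profit-interest units (total 56): Delacroix 62,500.18 → $62,500; Quinlan 177,083.84 → $177,084; Ibarra 197,917.23 → $197,917; Vance 114,583.66 → $114,584; Sato 31,250.09 → $31,250.
Totals: Delacroix $31,013 + $62,500 = $93,513; Quinlan $31,013 + $177,084 = $208,097; Ibarra $31,013 + $197,917 = $228,930; Vance $31,013 + $114,584 = $145,597; Sato $31,013 + $31,250 = $62,263.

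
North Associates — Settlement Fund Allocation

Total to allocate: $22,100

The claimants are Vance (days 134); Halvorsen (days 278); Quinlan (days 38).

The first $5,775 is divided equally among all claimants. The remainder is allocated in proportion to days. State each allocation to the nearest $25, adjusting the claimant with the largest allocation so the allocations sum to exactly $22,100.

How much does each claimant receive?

First tranche $5,775 split equally: $1,925 each.
Remainder $16,325 by days (total 450): Vance 4,861.22 → $4,850; Halvorsen 10,085.22 → $10,075; Quinlan 1,378.56 → $1,375.
Rounding difference +$25 on remainder applied to Halvorsen.
Totals: Vance $1,925 + $4,850 = $6,775; Halvorsen $1,925 + $10,100 = $12,025; Quinlan $1,925 + $1,375 = $3,300.

Vance: $6,775; Halvorsen: $12,025; Quinlan: $3,300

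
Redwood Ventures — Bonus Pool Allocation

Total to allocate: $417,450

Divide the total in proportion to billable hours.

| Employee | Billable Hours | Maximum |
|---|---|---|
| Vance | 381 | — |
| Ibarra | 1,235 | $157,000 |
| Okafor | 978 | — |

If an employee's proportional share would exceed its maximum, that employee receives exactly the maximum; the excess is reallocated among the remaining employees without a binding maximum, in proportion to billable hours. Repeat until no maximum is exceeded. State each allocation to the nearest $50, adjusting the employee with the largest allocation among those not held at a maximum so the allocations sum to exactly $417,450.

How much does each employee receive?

Billable hours total: 2,594.
Unconstrained shares: Vance 61,313.97; Ibarra 198,747.40; Okafor 157,388.63.
Cap binds for Ibarra ($157,000); balance $260,450 reallocated over remaining billable hours 1,359.
Redistributed shares: Vance 73,017.99 → $73,000; Okafor 187,432.01 → $187,450.

Vance: $73,000 | Ibarra: $157,000 | Okafor: $187,450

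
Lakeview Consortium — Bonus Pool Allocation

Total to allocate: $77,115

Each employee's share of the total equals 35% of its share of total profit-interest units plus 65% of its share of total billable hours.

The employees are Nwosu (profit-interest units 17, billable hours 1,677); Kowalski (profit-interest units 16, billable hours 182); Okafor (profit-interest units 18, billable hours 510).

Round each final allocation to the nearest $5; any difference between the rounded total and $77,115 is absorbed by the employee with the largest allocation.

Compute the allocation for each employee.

Nwosu: $44,480 · Kowalski: $12,320 · Okafor: $20,315

Profit-interest units total 51; billable hours total 2,369.
Composite weights (35% profit-interest units + 65% billable hours): Nwosu 0.5768; Kowalski 0.1597; Okafor 0.2635.
Proportional shares: Nwosu 44,479.74; Kowalski 12,318.40; Okafor 20,316.86.
At nearest $5: Nwosu $44,480; Kowalski $12,320; Okafor $20,315. Sum = $77,115.
No rounding difference to absorb.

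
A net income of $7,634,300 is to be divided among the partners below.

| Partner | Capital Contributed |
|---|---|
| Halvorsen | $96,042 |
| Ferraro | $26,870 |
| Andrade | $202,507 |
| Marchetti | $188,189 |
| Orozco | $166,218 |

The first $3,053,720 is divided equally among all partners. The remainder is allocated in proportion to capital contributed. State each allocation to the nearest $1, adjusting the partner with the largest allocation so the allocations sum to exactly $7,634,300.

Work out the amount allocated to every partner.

Halvorsen: $1,257,863 | Ferraro: $791,791 | Andrade: $1,975,210 | Marchetti: $1,878,737 | Orozco: $1,730,699

First tranche $3,053,720 split equally: $610,744 each.
Remainder $4,580,580 by capital contributed (total 679,826): Halvorsen 647,118.62 → $647,119; Ferraro 181,046.60 → $181,047; Andrade 1,364,466.08 → $1,364,466; Marchetti 1,267,993.24 → $1,267,993; Orozco 1,119,955.47 → $1,119,955.
Totals: Halvorsen $610,744 + $647,119 = $1,257,863; Ferraro $610,744 + $181,047 = $791,791; Andrade $610,744 + $1,364,466 = $1,975,210; Marchetti $610,744 + $1,267,993 = $1,878,737; Orozco $610,744 + $1,119,955 = $1,730,699.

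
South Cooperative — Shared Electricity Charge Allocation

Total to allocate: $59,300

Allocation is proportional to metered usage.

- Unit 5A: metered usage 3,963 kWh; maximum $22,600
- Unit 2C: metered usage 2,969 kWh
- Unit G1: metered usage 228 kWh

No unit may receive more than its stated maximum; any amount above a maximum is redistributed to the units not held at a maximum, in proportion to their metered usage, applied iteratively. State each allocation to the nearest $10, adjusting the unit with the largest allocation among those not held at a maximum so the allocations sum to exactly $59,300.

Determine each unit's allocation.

Total metered usage = 7,160.
Pro-rata shares before constraints: Unit 5A 32,822.05; Unit 2C 24,589.62; Unit G1 1,888.32.
Cap binds for Unit 5A ($22,600); remaining pool $36,700 reallocated over remaining metered usage 3,197.
Redistributed shares: Unit 2C 34,082.67 → $34,080; Unit G1 2,617.33 → $2,620.

Unit 5A: $22,600 | Unit 2C: $34,080 | Unit G1: $2,620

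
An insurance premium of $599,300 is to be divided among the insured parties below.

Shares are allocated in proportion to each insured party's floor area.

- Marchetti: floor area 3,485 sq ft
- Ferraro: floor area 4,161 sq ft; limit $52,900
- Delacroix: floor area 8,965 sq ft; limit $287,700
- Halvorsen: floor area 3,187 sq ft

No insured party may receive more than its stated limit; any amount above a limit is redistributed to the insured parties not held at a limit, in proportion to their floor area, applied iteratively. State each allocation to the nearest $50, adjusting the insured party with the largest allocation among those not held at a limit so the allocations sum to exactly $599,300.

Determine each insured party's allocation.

Marchetti: $135,150; Ferraro: $52,900; Delacroix: $287,700; Halvorsen: $123,550

Total floor area = 19,798.
Proportional shares (ignoring caps): Marchetti 105,493.51; Ferraro 125,956.53; Delacroix 271,377.13; Halvorsen 96,472.83.
Held at cap: Ferraro ($52,900); residual $546,400 reallocated over remaining floor area 15,637.
Held at cap: Delacroix ($287,700); residual $258,700 reallocated over remaining floor area 6,672.
Shares after redistribution: Marchetti 135,127.32 → $135,150; Halvorsen 123,572.68 → $123,550.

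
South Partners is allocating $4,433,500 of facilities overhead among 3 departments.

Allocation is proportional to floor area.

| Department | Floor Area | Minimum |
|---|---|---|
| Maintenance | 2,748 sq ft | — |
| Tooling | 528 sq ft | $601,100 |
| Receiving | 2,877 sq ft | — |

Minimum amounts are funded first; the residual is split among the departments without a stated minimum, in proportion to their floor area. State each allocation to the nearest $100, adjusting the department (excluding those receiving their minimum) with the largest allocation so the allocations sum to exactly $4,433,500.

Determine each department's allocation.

Guaranteed amounts: Tooling $601,100. Residual $3,832,400.
Residual split over remaining floor area 5,625: Maintenance 1,872,255.15 → $1,872,300; Receiving 1,960,144.85 → $1,960,100.

Maintenance: $1,872,300; Tooling: $601,100; Receiving: $1,960,100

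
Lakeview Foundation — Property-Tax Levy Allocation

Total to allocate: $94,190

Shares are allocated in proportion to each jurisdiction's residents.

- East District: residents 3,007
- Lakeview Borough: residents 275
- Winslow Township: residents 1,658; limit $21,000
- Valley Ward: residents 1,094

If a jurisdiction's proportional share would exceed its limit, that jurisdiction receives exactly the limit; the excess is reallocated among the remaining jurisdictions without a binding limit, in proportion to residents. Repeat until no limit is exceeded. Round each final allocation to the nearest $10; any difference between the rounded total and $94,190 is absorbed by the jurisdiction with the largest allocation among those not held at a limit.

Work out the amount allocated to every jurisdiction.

Total residents = 6,034.
Proportional shares (ignoring caps): East District 46,938.90; Lakeview Borough 4,292.72; Winslow Township 25,881.18; Valley Ward 17,077.21.
Cap binds for Winslow Township ($21,000); balance $73,190 reallocated over remaining residents 4,376.
Remaining shares: East District 50,293.04 → $50,290; Lakeview Borough 4,599.46 → $4,600; Valley Ward 18,297.50 → $18,300.

East District: $50,290 · Lakeview Borough: $4,600 · Winslow Township: $21,000 · Valley Ward: $18,300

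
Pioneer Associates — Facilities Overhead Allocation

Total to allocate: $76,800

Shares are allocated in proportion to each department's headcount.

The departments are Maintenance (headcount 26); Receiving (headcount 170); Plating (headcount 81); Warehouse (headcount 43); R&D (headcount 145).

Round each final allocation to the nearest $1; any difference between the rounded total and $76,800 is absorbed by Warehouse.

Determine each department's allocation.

Headcount total: 465.
Raw shares: Maintenance 26/465 × $76,800 = 4,294.19; Receiving 170/465 × $76,800 = 28,077.42; Plating 81/465 × $76,800 = 13,378.06; Warehouse 43/465 × $76,800 = 7,101.94; R&D 145/465 × $76,800 = 23,948.39.
At nearest $1: Maintenance $4,294; Receiving $28,077; Plating $13,378; Warehouse $7,102; R&D $23,948. Sum = $76,799.
Difference $76,800 − $76,799 = +$1 applied to Warehouse: Warehouse becomes $7,103.

Maintenance: $4,294; Receiving: $28,077; Plating: $13,378; Warehouse: $7,103; R&D: $23,948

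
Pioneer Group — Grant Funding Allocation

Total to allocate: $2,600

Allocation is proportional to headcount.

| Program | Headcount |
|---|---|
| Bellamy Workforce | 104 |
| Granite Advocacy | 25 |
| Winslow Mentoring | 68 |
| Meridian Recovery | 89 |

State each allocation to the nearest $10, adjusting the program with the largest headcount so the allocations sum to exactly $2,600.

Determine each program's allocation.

Bellamy Workforce: $940 · Granite Advocacy: $230 · Winslow Mentoring: $620 · Meridian Recovery: $810

Combined headcount = 286.
Pro-rata amounts: Bellamy Workforce 104/286 × $2,600 = 945.45; Granite Advocacy 25/286 × $2,600 = 227.27; Winslow Mentoring 68/286 × $2,600 = 618.18; Meridian Recovery 89/286 × $2,600 = 809.09.
At nearest $10: Bellamy Workforce $950; Granite Advocacy $230; Winslow Mentoring $620; Meridian Recovery $810. Sum = $2,610.
Difference $2,600 − $2,610 = −$10 applied to largest headcount (Bellamy Workforce): Bellamy Workforce becomes $940.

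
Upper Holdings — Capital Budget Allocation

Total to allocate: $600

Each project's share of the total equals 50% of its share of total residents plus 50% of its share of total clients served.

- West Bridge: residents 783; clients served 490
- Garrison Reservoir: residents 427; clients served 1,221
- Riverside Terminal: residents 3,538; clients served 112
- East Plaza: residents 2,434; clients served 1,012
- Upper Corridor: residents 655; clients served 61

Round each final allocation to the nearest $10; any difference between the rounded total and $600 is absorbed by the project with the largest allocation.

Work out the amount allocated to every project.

West Bridge: $80; Garrison Reservoir: $140; Riverside Terminal: $150; East Plaza: $200; Upper Corridor: $30

Residents total 7,837; clients served total 2,896.
Blended shares (50% residents + 50% clients served): West Bridge 0.1346; Garrison Reservoir 0.2381; Riverside Terminal 0.2451; East Plaza 0.3300; Upper Corridor 0.0523.
Proportional shares: West Bridge 80.73; Garrison Reservoir 142.83; Riverside Terminal 147.04; East Plaza 198.01; Upper Corridor 31.39.
After rounding ($10): West Bridge $80; Garrison Reservoir $140; Riverside Terminal $150; East Plaza $200; Upper Corridor $30. Sum = $600.
Rounded total matches; no reconciliation needed.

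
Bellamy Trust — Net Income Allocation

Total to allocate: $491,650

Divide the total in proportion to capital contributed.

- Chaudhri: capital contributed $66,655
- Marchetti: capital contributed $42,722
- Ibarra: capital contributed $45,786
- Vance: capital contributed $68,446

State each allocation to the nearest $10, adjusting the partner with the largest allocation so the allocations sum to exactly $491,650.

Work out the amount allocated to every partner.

Chaudhri: $146,550 · Marchetti: $93,930 · Ibarra: $100,670 · Vance: $150,500

Combined capital contributed = 223,609.
Unrounded shares: Chaudhri 66,655/223,609 × $491,650 = 146,554.61; Marchetti 42,722/223,609 × $491,650 = 93,933.03; Ibarra 45,786/223,609 × $491,650 = 100,669.86; Vance 68,446/223,609 × $491,650 = 150,492.49.
At nearest $10: Chaudhri $146,550; Marchetti $93,930; Ibarra $100,670; Vance $150,490. Sum = $491,640.
Difference $491,650 − $491,640 = +$10 applied to largest allocation (Vance): Vance becomes $150,500.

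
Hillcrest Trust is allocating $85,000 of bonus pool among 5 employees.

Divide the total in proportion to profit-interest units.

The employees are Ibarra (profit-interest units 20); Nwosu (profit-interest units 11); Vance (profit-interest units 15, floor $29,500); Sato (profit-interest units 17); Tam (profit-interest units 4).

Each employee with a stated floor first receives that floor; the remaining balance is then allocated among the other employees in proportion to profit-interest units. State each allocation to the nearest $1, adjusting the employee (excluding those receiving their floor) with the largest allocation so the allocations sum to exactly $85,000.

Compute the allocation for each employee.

Minimums first: Vance $29,500. Remaining pool $55,500.
Remaining pool split over remaining profit-interest units 52: Ibarra 21,346.15 → $21,346; Nwosu 11,740.38 → $11,740; Sato 18,144.23 → $18,144; Tam 4,269.23 → $4,269.
Rounding difference +$1 applied to Ibarra → $21,347.

Ibarra: $21,347 · Nwosu: $11,740 · Vance: $29,500 · Sato: $18,144 · Tam: $4,269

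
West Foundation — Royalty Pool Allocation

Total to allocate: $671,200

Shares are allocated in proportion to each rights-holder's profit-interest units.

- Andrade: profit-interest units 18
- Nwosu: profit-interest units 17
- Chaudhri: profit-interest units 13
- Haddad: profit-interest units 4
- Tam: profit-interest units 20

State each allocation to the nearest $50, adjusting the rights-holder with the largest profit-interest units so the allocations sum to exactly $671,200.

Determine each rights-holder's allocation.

Andrade: $167,800; Nwosu: $158,500; Chaudhri: $121,200; Haddad: $37,300; Tam: $186,400

Combined profit-interest units = 72.
Raw shares: Andrade 18/72 × $671,200 = 167,800.00; Nwosu 17/72 × $671,200 = 158,477.78; Chaudhri 13/72 × $671,200 = 121,188.89; Haddad 4/72 × $671,200 = 37,288.89; Tam 20/72 × $671,200 = 186,444.44.
At nearest $50: Andrade $167,800; Nwosu $158,500; Chaudhri $121,200; Haddad $37,300; Tam $186,450. Sum = $671,250.
Difference $671,200 − $671,250 = −$50 applied to largest profit-interest units (Tam): Tam becomes $186,400.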